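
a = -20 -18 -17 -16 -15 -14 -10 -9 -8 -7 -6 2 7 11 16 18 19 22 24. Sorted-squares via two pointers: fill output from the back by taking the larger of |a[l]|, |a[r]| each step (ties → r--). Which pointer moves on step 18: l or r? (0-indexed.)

[0,18] |-20|<=|24| out[18]=576 → r--
[0,17] |-20|<=|22| out[17]=484 → r--
[0,16] |-20|>|19| out[16]=400 → l++
[1,16] |-18|<=|19| out[15]=361 → r--
[1,15] |-18|<=|18| out[14]=324 → r--
[1,14] |-18|>|16| out[13]=324 → l++
[2,14] |-17|>|16| out[12]=289 → l++
[3,14] |-16|<=|16| out[11]=256 → r--
[3,13] |-16|>|11| out[10]=256 → l++
[4,13] |-15|>|11| out[9]=225 → l++
[5,13] |-14|>|11| out[8]=196 → l++
[6,13] |-10|<=|11| out[7]=121 → r--
[6,12] |-10|>|7| out[6]=100 → l++
[7,12] |-9|>|7| out[5]=81 → l++
[8,12] |-8|>|7| out[4]=64 → l++
[9,12] |-7|<=|7| out[3]=49 → r--
[9,11] |-7|>|2| out[2]=49 → l++
[10,11] |-6|>|2| out[1]=36 → l++

l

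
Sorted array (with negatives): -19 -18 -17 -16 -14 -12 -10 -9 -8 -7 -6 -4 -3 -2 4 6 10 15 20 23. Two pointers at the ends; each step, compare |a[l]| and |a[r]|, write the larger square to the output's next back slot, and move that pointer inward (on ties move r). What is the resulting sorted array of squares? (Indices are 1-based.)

[4, 9, 16, 16, 36, 36, 49, 64, 81, 100, 100, 144, 196, 225, 256, 289, 324, 361, 400, 529]

[1,20] |-19|<=|23| out[20]=529 → r--
[1,19] |-19|<=|20| out[19]=400 → r--
[1,18] |-19|>|15| out[18]=361 → l++
[2,18] |-18|>|15| out[17]=324 → l++
[3,18] |-17|>|15| out[16]=289 → l++
[4,18] |-16|>|15| out[15]=256 → l++
[5,18] |-14|<=|15| out[14]=225 → r--
[5,17] |-14|>|10| out[13]=196 → l++
[6,17] |-12|>|10| out[12]=144 → l++
[7,17] |-10|<=|10| out[11]=100 → r--
[7,16] |-10|>|6| out[10]=100 → l++
[8,16] |-9|>|6| out[9]=81 → l++
[9,16] |-8|>|6| out[8]=64 → l++
[10,16] |-7|>|6| out[7]=49 → l++
[11,16] |-6|<=|6| out[6]=36 → r--
[11,15] |-6|>|4| out[5]=36 → l++
[12,15] |-4|<=|4| out[4]=16 → r--
[12,14] |-4|>|-2| out[3]=16 → l++
[13,14] |-3|>|-2| out[2]=9 → l++
[14,14] |-2|<=|-2| out[1]=4 → r--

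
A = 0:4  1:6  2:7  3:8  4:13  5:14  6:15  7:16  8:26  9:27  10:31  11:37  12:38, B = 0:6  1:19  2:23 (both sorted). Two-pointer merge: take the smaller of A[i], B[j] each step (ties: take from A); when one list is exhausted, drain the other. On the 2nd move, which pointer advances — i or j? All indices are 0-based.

i

i=0 j=0: A[i]=4<=B[j]=6 take 4, i++
i=1 j=0: A[i]=6<=B[j]=6 take 6, i++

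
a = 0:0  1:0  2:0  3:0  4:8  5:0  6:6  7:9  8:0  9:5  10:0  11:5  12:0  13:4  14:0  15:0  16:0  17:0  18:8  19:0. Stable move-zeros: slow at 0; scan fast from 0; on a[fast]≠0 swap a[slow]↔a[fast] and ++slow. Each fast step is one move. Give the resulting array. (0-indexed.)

slow=0 fast=0: a[fast]=0, fast++
slow=0 fast=1: a[fast]=0, fast++
slow=0 fast=2: a[fast]=0, fast++
slow=0 fast=3: a[fast]=0, fast++
slow=0 fast=4: a[fast]=8≠0 swap→a[0]=8, slow++,fast++
slow=1 fast=5: a[fast]=0, fast++
slow=1 fast=6: a[fast]=6≠0 swap→a[1]=6, slow++,fast++
slow=2 fast=7: a[fast]=9≠0 swap→a[2]=9, slow++,fast++
slow=3 fast=8: a[fast]=0, fast++
slow=3 fast=9: a[fast]=5≠0 swap→a[3]=5, slow++,fast++
slow=4 fast=10: a[fast]=0, fast++
slow=4 fast=11: a[fast]=5≠0 swap→a[4]=5, slow++,fast++
slow=5 fast=12: a[fast]=0, fast++
slow=5 fast=13: a[fast]=4≠0 swap→a[5]=4, slow++,fast++
slow=6 fast=14: a[fast]=0, fast++
slow=6 fast=15: a[fast]=0, fast++
slow=6 fast=16: a[fast]=0, fast++
slow=6 fast=17: a[fast]=0, fast++
slow=6 fast=18: a[fast]=8≠0 swap→a[6]=8, slow++,fast++
slow=7 fast=19: a[fast]=0, fast++

[8, 6, 9, 5, 5, 4, 8, 0, 0, 0, 0, 0, 0, 0, 0, 0, 0, 0, 0, 0]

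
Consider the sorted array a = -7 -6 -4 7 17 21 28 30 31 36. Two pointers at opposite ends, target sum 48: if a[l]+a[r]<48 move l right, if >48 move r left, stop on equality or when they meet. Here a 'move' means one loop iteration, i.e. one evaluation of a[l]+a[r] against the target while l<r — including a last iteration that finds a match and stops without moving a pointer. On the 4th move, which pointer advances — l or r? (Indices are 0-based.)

l

[0,9] -7+36=29 <48 → l++
[1,9] -6+36=30 <48 → l++
[2,9] -4+36=32 <48 → l++
[3,9] 7+36=43 <48 → l++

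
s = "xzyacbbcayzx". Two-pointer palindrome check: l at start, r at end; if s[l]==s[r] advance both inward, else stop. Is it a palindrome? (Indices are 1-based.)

palindrome

[1,12] 'x'=='x' → l++,r--
[2,11] 'z'=='z' → l++,r--
[3,10] 'y'=='y' → l++,r--
[4,9] 'a'=='a' → l++,r--
[5,8] 'c'=='c' → l++,r--
[6,7] 'b'=='b' → l++,r--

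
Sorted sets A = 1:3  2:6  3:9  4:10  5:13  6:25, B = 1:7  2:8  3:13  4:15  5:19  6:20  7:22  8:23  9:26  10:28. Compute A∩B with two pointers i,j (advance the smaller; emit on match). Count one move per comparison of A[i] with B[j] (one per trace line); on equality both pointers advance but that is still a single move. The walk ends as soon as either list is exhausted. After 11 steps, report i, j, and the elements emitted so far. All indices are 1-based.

i=6, j=8, emitted=[13]

[i=1,j=1] 3<7 → i++
[i=2,j=1] 6<7 → i++
[i=3,j=1] 9>7 → j++
[i=3,j=2] 9>8 → j++
[i=3,j=3] 9<13 → i++
[i=4,j=3] 10<13 → i++
[i=5,j=3] 13==13 emit → i++,j++
[i=6,j=4] 25>15 → j++
[i=6,j=5] 25>19 → j++
[i=6,j=6] 25>20 → j++
[i=6,j=7] 25>22 → j++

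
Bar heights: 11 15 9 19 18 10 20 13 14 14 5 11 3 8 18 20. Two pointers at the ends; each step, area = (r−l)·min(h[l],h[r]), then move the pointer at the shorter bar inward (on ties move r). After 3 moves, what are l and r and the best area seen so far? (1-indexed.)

l=4, r=16, best area=210

l=1 r=16: min(11,20)*15=165 best=165 *, l++
l=2 r=16: min(15,20)*14=210 best=210 *, l++
l=3 r=16: min(9,20)*13=117 best=210, l++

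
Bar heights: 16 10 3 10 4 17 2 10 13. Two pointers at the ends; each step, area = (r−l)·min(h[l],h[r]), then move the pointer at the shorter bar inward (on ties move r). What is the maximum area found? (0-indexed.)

l=0 r=8: min(16,13)*8=104 best=104 *, r--
l=0 r=7: min(16,10)*7=70 best=104, r--
l=0 r=6: min(16,2)*6=12 best=104, r--
l=0 r=5: min(16,17)*5=80 best=104, l++
l=1 r=5: min(10,17)*4=40 best=104, l++
l=2 r=5: min(3,17)*3=9 best=104, l++
l=3 r=5: min(10,17)*2=20 best=104, l++
l=4 r=5: min(4,17)*1=4 best=104, l++

max area = 104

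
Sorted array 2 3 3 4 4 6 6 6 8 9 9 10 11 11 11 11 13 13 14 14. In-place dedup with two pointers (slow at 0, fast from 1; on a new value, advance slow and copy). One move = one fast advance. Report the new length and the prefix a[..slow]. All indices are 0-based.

slow=0 fast=1: a[fast]=3≠a[slow]=2 write a[1]=3, slow++,fast++
slow=1 fast=2: a[fast]=3=a[slow] dup, fast++
slow=1 fast=3: a[fast]=4≠a[slow]=3 write a[2]=4, slow++,fast++
slow=2 fast=4: a[fast]=4=a[slow] dup, fast++
slow=2 fast=5: a[fast]=6≠a[slow]=4 write a[3]=6, slow++,fast++
slow=3 fast=6: a[fast]=6=a[slow] dup, fast++
slow=3 fast=7: a[fast]=6=a[slow] dup, fast++
slow=3 fast=8: a[fast]=8≠a[slow]=6 write a[4]=8, slow++,fast++
slow=4 fast=9: a[fast]=9≠a[slow]=8 write a[5]=9, slow++,fast++
slow=5 fast=10: a[fast]=9=a[slow] dup, fast++
slow=5 fast=11: a[fast]=10≠a[slow]=9 write a[6]=10, slow++,fast++
slow=6 fast=12: a[fast]=11≠a[slow]=10 write a[7]=11, slow++,fast++
slow=7 fast=13: a[fast]=11=a[slow] dup, fast++
slow=7 fast=14: a[fast]=11=a[slow] dup, fast++
slow=7 fast=15: a[fast]=11=a[slow] dup, fast++
slow=7 fast=16: a[fast]=13≠a[slow]=11 write a[8]=13, slow++,fast++
slow=8 fast=17: a[fast]=13=a[slow] dup, fast++
slow=8 fast=18: a[fast]=14≠a[slow]=13 write a[9]=14, slow++,fast++
slow=9 fast=19: a[fast]=14=a[slow] dup, fast++

length 10; prefix = [2, 3, 4, 6, 8, 9, 10, 11, 13, 14]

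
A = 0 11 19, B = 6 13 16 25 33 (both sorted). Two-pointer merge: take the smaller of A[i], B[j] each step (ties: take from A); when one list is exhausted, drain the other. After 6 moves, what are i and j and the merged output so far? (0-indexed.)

[i=0,j=0] A[i]=0<=B[j]=6 take 0 → i++
[i=1,j=0] A[i]=11>B[j]=6 take 6 → j++
[i=1,j=1] A[i]=11<=B[j]=13 take 11 → i++
[i=2,j=1] A[i]=19>B[j]=13 take 13 → j++
[i=2,j=2] A[i]=19>B[j]=16 take 16 → j++
[i=2,j=3] A[i]=19<=B[j]=25 take 19 → i++

i=3, j=3, merged so far=[0, 6, 11, 13, 16, 19]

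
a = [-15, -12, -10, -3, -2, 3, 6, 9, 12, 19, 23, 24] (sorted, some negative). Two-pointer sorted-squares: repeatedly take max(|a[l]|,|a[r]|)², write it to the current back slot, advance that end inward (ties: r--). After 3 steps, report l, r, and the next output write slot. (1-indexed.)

[1,12] |-15|<=|24| out[12]=576 → r--
[1,11] |-15|<=|23| out[11]=529 → r--
[1,10] |-15|<=|19| out[10]=361 → r--

l=1, r=9, next write slot=9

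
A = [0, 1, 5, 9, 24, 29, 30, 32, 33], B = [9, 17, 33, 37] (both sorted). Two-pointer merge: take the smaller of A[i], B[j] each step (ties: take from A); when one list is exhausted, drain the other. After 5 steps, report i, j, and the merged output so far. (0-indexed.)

[i=0,j=0] A[i]=0<=B[j]=9 take 0 → i++
[i=1,j=0] A[i]=1<=B[j]=9 take 1 → i++
[i=2,j=0] A[i]=5<=B[j]=9 take 5 → i++
[i=3,j=0] A[i]=9<=B[j]=9 take 9 → i++
[i=4,j=0] A[i]=24>B[j]=9 take 9 → j++

i=4, j=1, merged so far=[0, 1, 5, 9, 9]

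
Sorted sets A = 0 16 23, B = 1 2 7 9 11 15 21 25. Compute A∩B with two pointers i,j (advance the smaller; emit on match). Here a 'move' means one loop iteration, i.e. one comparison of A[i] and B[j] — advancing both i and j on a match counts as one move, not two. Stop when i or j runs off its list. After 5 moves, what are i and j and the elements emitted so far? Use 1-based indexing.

i=2, j=5, emitted=[]

[i=1,j=1] 0<1 → i++
[i=2,j=1] 16>1 → j++
[i=2,j=2] 16>2 → j++
[i=2,j=3] 16>7 → j++
[i=2,j=4] 16>9 → j++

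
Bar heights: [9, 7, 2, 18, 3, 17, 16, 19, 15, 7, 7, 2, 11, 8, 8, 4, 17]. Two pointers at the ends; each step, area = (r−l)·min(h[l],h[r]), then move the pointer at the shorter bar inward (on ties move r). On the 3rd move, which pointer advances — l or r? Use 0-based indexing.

l

[0,16] min(9,17)*16=144 best=144 * → l++
[1,16] min(7,17)*15=105 best=144 → l++
[2,16] min(2,17)*14=28 best=144 → l++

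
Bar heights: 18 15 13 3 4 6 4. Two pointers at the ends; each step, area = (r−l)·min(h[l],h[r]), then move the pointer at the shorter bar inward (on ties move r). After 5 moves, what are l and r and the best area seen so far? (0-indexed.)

l=0, r=1, best area=30

[0,6] min(18,4)*6=24 best=24 * → r--
[0,5] min(18,6)*5=30 best=30 * → r--
[0,4] min(18,4)*4=16 best=30 → r--
[0,3] min(18,3)*3=9 best=30 → r--
[0,2] min(18,13)*2=26 best=30 → r--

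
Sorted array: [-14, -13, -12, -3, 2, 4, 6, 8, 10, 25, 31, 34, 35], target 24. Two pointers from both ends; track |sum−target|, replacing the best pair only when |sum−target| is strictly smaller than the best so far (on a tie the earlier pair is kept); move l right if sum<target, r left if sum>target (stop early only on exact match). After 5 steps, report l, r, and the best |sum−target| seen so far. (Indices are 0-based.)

l=0 r=12: -14+35=21 d=3 *, l++
l=1 r=12: -13+35=22 d=2 *, l++
l=2 r=12: -12+35=23 d=1 *, l++
l=3 r=12: -3+35=32 d=8, r--
l=3 r=11: -3+34=31 d=7, r--

l=3, r=10, best |Δ|=1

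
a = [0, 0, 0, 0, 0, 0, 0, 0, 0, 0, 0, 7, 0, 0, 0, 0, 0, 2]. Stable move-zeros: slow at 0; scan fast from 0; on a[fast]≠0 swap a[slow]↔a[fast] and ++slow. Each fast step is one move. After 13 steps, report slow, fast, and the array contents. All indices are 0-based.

slow=1, fast=13, a=[7, 0, 0, 0, 0, 0, 0, 0, 0, 0, 0, 0, 0, 0, 0, 0, 0, 2]

(s=0,f=0) a[fast]=0 → fast++
(s=0,f=1) a[fast]=0 → fast++
(s=0,f=2) a[fast]=0 → fast++
(s=0,f=3) a[fast]=0 → fast++
(s=0,f=4) a[fast]=0 → fast++
(s=0,f=5) a[fast]=0 → fast++
(s=0,f=6) a[fast]=0 → fast++
(s=0,f=7) a[fast]=0 → fast++
(s=0,f=8) a[fast]=0 → fast++
(s=0,f=9) a[fast]=0 → fast++
(s=0,f=10) a[fast]=0 → fast++
(s=0,f=11) a[fast]=7≠0 swap→a[0]=7 → slow++,fast++
(s=1,f=12) a[fast]=0 → fast++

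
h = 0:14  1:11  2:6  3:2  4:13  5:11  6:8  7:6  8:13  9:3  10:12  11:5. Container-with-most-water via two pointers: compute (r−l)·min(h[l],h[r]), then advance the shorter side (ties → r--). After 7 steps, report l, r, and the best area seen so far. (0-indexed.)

l=0, r=4, best area=120

[0,11] min(14,5)*11=55 best=55 * → r--
[0,10] min(14,12)*10=120 best=120 * → r--
[0,9] min(14,3)*9=27 best=120 → r--
[0,8] min(14,13)*8=104 best=120 → r--
[0,7] min(14,6)*7=42 best=120 → r--
[0,6] min(14,8)*6=48 best=120 → r--
[0,5] min(14,11)*5=55 best=120 → r--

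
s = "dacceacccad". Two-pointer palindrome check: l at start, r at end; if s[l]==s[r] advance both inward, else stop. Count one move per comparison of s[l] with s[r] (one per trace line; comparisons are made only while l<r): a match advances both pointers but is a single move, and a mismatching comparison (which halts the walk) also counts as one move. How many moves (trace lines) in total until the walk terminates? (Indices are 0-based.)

[0,10] 'd'=='d' → l++,r--
[1,9] 'a'=='a' → l++,r--
[2,8] 'c'=='c' → l++,r--
[3,7] 'c'=='c' → l++,r--
[4,6] 'e'!='c' → stop

5 moves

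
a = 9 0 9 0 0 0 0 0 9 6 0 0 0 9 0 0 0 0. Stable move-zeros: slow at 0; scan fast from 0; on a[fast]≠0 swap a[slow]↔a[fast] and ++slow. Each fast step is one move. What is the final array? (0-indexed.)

slow=0 fast=0: a[fast]=9≠0 swap→a[0]=9, slow++,fast++
slow=1 fast=1: a[fast]=0, fast++
slow=1 fast=2: a[fast]=9≠0 swap→a[1]=9, slow++,fast++
slow=2 fast=3: a[fast]=0, fast++
slow=2 fast=4: a[fast]=0, fast++
slow=2 fast=5: a[fast]=0, fast++
slow=2 fast=6: a[fast]=0, fast++
slow=2 fast=7: a[fast]=0, fast++
slow=2 fast=8: a[fast]=9≠0 swap→a[2]=9, slow++,fast++
slow=3 fast=9: a[fast]=6≠0 swap→a[3]=6, slow++,fast++
slow=4 fast=10: a[fast]=0, fast++
slow=4 fast=11: a[fast]=0, fast++
slow=4 fast=12: a[fast]=0, fast++
slow=4 fast=13: a[fast]=9≠0 swap→a[4]=9, slow++,fast++
slow=5 fast=14: a[fast]=0, fast++
slow=5 fast=15: a[fast]=0, fast++
slow=5 fast=16: a[fast]=0, fast++
slow=5 fast=17: a[fast]=0, fast++

[9, 9, 9, 6, 9, 0, 0, 0, 0, 0, 0, 0, 0, 0, 0, 0, 0, 0]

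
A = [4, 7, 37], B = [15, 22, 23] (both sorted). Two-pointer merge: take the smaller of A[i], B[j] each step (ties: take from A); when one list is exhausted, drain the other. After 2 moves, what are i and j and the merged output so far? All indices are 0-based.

i=0 j=0: A[i]=4<=B[j]=15 take 4, i++
i=1 j=0: A[i]=7<=B[j]=15 take 7, i++

i=2, j=0, merged so far=[4, 7]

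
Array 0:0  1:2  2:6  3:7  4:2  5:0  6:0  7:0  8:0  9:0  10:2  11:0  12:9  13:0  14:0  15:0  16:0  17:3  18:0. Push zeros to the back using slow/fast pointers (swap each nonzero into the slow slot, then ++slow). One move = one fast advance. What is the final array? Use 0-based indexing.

[2, 6, 7, 2, 2, 9, 3, 0, 0, 0, 0, 0, 0, 0, 0, 0, 0, 0, 0]

slow=0 fast=0: a[fast]=0, fast++
slow=0 fast=1: a[fast]=2≠0 swap→a[0]=2, slow++,fast++
slow=1 fast=2: a[fast]=6≠0 swap→a[1]=6, slow++,fast++
slow=2 fast=3: a[fast]=7≠0 swap→a[2]=7, slow++,fast++
slow=3 fast=4: a[fast]=2≠0 swap→a[3]=2, slow++,fast++
slow=4 fast=5: a[fast]=0, fast++
slow=4 fast=6: a[fast]=0, fast++
slow=4 fast=7: a[fast]=0, fast++
slow=4 fast=8: a[fast]=0, fast++
slow=4 fast=9: a[fast]=0, fast++
slow=4 fast=10: a[fast]=2≠0 swap→a[4]=2, slow++,fast++
slow=5 fast=11: a[fast]=0, fast++
slow=5 fast=12: a[fast]=9≠0 swap→a[5]=9, slow++,fast++
slow=6 fast=13: a[fast]=0, fast++
slow=6 fast=14: a[fast]=0, fast++
slow=6 fast=15: a[fast]=0, fast++
slow=6 fast=16: a[fast]=0, fast++
slow=6 fast=17: a[fast]=3≠0 swap→a[6]=3, slow++,fast++
slow=7 fast=18: a[fast]=0, fast++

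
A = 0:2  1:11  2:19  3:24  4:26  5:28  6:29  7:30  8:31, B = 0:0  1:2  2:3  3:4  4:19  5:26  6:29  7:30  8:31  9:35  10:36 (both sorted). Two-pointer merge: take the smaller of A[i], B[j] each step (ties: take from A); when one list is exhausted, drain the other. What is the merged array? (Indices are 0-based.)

[0, 2, 2, 3, 4, 11, 19, 19, 24, 26, 26, 28, 29, 29, 30, 30, 31, 31, 35, 36]

[i=0,j=0] A[i]=2>B[j]=0 take 0 → j++
[i=0,j=1] A[i]=2<=B[j]=2 take 2 → i++
[i=1,j=1] A[i]=11>B[j]=2 take 2 → j++
[i=1,j=2] A[i]=11>B[j]=3 take 3 → j++
[i=1,j=3] A[i]=11>B[j]=4 take 4 → j++
[i=1,j=4] A[i]=11<=B[j]=19 take 11 → i++
[i=2,j=4] A[i]=19<=B[j]=19 take 19 → i++
[i=3,j=4] A[i]=24>B[j]=19 take 19 → j++
[i=3,j=5] A[i]=24<=B[j]=26 take 24 → i++
[i=4,j=5] A[i]=26<=B[j]=26 take 26 → i++
[i=5,j=5] A[i]=28>B[j]=26 take 26 → j++
[i=5,j=6] A[i]=28<=B[j]=29 take 28 → i++
[i=6,j=6] A[i]=29<=B[j]=29 take 29 → i++
[i=7,j=6] A[i]=30>B[j]=29 take 29 → j++
[i=7,j=7] A[i]=30<=B[j]=30 take 30 → i++
[i=8,j=7] A[i]=31>B[j]=30 take 30 → j++
[i=8,j=8] A[i]=31<=B[j]=31 take 31 → i++
[i=9,j=8] A done, take B[j]=31 → j++
[i=9,j=9] A done, take B[j]=35 → j++
[i=9,j=10] A done, take B[j]=36 → j++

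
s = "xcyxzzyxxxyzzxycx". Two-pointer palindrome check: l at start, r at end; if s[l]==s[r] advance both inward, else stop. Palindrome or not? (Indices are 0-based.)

palindrome

[0,16] 'x'=='x' → l++,r--
[1,15] 'c'=='c' → l++,r--
[2,14] 'y'=='y' → l++,r--
[3,13] 'x'=='x' → l++,r--
[4,12] 'z'=='z' → l++,r--
[5,11] 'z'=='z' → l++,r--
[6,10] 'y'=='y' → l++,r--
[7,9] 'x'=='x' → l++,r--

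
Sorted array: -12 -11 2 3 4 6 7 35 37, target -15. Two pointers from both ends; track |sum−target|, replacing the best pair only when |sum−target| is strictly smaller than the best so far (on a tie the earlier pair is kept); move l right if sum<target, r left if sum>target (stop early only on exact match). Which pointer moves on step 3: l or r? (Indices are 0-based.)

l=0 r=8: -12+37=25 d=40 *, r--
l=0 r=7: -12+35=23 d=38 *, r--
l=0 r=6: -12+7=-5 d=10 *, r--

r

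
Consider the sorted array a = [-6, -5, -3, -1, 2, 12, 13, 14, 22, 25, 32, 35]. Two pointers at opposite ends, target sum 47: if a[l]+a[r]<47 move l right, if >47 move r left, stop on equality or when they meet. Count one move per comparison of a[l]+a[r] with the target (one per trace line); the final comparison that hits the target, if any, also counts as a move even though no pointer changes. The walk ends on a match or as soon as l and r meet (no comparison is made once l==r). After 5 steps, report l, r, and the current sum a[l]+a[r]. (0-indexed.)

[0,11] -6+35=29 <47 → l++
[1,11] -5+35=30 <47 → l++
[2,11] -3+35=32 <47 → l++
[3,11] -1+35=34 <47 → l++
[4,11] 2+35=37 <47 → l++

l=5, r=11, sum=47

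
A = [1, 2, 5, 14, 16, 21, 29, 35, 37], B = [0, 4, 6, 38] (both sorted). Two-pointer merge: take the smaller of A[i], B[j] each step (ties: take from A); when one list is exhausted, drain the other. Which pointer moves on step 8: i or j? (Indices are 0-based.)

i

i=0 j=0: A[i]=1>B[j]=0 take 0, j++
i=0 j=1: A[i]=1<=B[j]=4 take 1, i++
i=1 j=1: A[i]=2<=B[j]=4 take 2, i++
i=2 j=1: A[i]=5>B[j]=4 take 4, j++
i=2 j=2: A[i]=5<=B[j]=6 take 5, i++
i=3 j=2: A[i]=14>B[j]=6 take 6, j++
i=3 j=3: A[i]=14<=B[j]=38 take 14, i++
i=4 j=3: A[i]=16<=B[j]=38 take 16, i++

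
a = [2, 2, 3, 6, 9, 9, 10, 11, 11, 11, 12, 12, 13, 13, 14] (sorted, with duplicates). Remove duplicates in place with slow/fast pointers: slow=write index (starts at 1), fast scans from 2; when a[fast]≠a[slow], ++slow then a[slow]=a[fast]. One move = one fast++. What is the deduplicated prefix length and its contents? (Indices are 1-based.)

length 9; prefix = [2, 3, 6, 9, 10, 11, 12, 13, 14]

slow=1 fast=2: a[fast]=2=a[slow] dup, fast++
slow=1 fast=3: a[fast]=3≠a[slow]=2 write a[2]=3, slow++,fast++
slow=2 fast=4: a[fast]=6≠a[slow]=3 write a[3]=6, slow++,fast++
slow=3 fast=5: a[fast]=9≠a[slow]=6 write a[4]=9, slow++,fast++
slow=4 fast=6: a[fast]=9=a[slow] dup, fast++
slow=4 fast=7: a[fast]=10≠a[slow]=9 write a[5]=10, slow++,fast++
slow=5 fast=8: a[fast]=11≠a[slow]=10 write a[6]=11, slow++,fast++
slow=6 fast=9: a[fast]=11=a[slow] dup, fast++
slow=6 fast=10: a[fast]=11=a[slow] dup, fast++
slow=6 fast=11: a[fast]=12≠a[slow]=11 write a[7]=12, slow++,fast++
slow=7 fast=12: a[fast]=12=a[slow] dup, fast++
slow=7 fast=13: a[fast]=13≠a[slow]=12 write a[8]=13, slow++,fast++
slow=8 fast=14: a[fast]=13=a[slow] dup, fast++
slow=8 fast=15: a[fast]=14≠a[slow]=13 write a[9]=14, slow++,fast++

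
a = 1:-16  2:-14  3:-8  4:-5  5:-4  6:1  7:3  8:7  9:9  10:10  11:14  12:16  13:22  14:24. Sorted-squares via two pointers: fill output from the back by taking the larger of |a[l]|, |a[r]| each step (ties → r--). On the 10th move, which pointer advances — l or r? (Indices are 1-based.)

l=1 r=14: |-16|<=|24| out[14]=576, r--
l=1 r=13: |-16|<=|22| out[13]=484, r--
l=1 r=12: |-16|<=|16| out[12]=256, r--
l=1 r=11: |-16|>|14| out[11]=256, l++
l=2 r=11: |-14|<=|14| out[10]=196, r--
l=2 r=10: |-14|>|10| out[9]=196, l++
l=3 r=10: |-8|<=|10| out[8]=100, r--
l=3 r=9: |-8|<=|9| out[7]=81, r--
l=3 r=8: |-8|>|7| out[6]=64, l++
l=4 r=8: |-5|<=|7| out[5]=49, r--

r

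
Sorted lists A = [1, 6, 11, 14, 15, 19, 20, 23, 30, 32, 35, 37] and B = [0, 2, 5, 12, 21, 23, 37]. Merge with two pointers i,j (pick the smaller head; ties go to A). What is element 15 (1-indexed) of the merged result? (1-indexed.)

merged[15] = 30

i=1 j=1: A[i]=1>B[j]=0 take 0, j++
i=1 j=2: A[i]=1<=B[j]=2 take 1, i++
i=2 j=2: A[i]=6>B[j]=2 take 2, j++
i=2 j=3: A[i]=6>B[j]=5 take 5, j++
i=2 j=4: A[i]=6<=B[j]=12 take 6, i++
i=3 j=4: A[i]=11<=B[j]=12 take 11, i++
i=4 j=4: A[i]=14>B[j]=12 take 12, j++
i=4 j=5: A[i]=14<=B[j]=21 take 14, i++
i=5 j=5: A[i]=15<=B[j]=21 take 15, i++
i=6 j=5: A[i]=19<=B[j]=21 take 19, i++
i=7 j=5: A[i]=20<=B[j]=21 take 20, i++
i=8 j=5: A[i]=23>B[j]=21 take 21, j++
i=8 j=6: A[i]=23<=B[j]=23 take 23, i++
i=9 j=6: A[i]=30>B[j]=23 take 23, j++
i=9 j=7: A[i]=30<=B[j]=37 take 30, i++
i=10 j=7: A[i]=32<=B[j]=37 take 32, i++
i=11 j=7: A[i]=35<=B[j]=37 take 35, i++
i=12 j=7: A[i]=37<=B[j]=37 take 37, i++
i=13 j=7: A done, take B[j]=37, j++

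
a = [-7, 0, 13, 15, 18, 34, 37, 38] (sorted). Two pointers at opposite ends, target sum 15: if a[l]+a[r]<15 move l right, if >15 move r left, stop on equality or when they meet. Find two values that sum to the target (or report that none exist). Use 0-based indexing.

[0,7] -7+38=31 >15 → r--
[0,6] -7+37=30 >15 → r--
[0,5] -7+34=27 >15 → r--
[0,4] -7+18=11 <15 → l++
[1,4] 0+18=18 >15 → r--
[1,3] 0+15=15 → found

(0, 15)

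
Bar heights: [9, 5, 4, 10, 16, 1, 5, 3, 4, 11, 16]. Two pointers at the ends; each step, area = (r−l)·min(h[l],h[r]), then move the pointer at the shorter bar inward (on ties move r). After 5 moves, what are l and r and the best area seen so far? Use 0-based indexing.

l=4, r=9, best area=96

l=0 r=10: min(9,16)*10=90 best=90 *, l++
l=1 r=10: min(5,16)*9=45 best=90, l++
l=2 r=10: min(4,16)*8=32 best=90, l++
l=3 r=10: min(10,16)*7=70 best=90, l++
l=4 r=10: min(16,16)*6=96 best=96 *, r--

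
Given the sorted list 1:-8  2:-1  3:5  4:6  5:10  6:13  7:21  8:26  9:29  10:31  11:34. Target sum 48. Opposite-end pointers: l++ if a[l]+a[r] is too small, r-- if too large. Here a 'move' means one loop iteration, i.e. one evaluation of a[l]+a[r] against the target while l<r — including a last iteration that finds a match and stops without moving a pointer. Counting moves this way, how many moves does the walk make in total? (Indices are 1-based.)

[1,11] -8+34=26 <48 → l++
[2,11] -1+34=33 <48 → l++
[3,11] 5+34=39 <48 → l++
[4,11] 6+34=40 <48 → l++
[5,11] 10+34=44 <48 → l++
[6,11] 13+34=47 <48 → l++
[7,11] 21+34=55 >48 → r--
[7,10] 21+31=52 >48 → r--
[7,9] 21+29=50 >48 → r--
[7,8] 21+26=47 <48 → l++

10 moves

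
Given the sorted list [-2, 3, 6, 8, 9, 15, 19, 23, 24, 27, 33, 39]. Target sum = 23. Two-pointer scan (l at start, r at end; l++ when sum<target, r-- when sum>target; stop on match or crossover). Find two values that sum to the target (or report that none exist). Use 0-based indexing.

(8, 15)

[0,11] -2+39=37 >23 → r--
[0,10] -2+33=31 >23 → r--
[0,9] -2+27=25 >23 → r--
[0,8] -2+24=22 <23 → l++
[1,8] 3+24=27 >23 → r--
[1,7] 3+23=26 >23 → r--
[1,6] 3+19=22 <23 → l++
[2,6] 6+19=25 >23 → r--
[2,5] 6+15=21 <23 → l++
[3,5] 8+15=23 → found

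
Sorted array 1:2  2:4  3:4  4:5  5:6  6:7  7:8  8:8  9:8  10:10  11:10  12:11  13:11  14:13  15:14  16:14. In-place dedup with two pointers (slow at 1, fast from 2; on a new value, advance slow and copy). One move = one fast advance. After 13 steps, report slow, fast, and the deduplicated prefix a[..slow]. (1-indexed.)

(s=1,f=2) a[fast]=4≠a[slow]=2 write a[2]=4 → slow++,fast++
(s=2,f=3) a[fast]=4=a[slow] dup → fast++
(s=2,f=4) a[fast]=5≠a[slow]=4 write a[3]=5 → slow++,fast++
(s=3,f=5) a[fast]=6≠a[slow]=5 write a[4]=6 → slow++,fast++
(s=4,f=6) a[fast]=7≠a[slow]=6 write a[5]=7 → slow++,fast++
(s=5,f=7) a[fast]=8≠a[slow]=7 write a[6]=8 → slow++,fast++
(s=6,f=8) a[fast]=8=a[slow] dup → fast++
(s=6,f=9) a[fast]=8=a[slow] dup → fast++
(s=6,f=10) a[fast]=10≠a[slow]=8 write a[7]=10 → slow++,fast++
(s=7,f=11) a[fast]=10=a[slow] dup → fast++
(s=7,f=12) a[fast]=11≠a[slow]=10 write a[8]=11 → slow++,fast++
(s=8,f=13) a[fast]=11=a[slow] dup → fast++
(s=8,f=14) a[fast]=13≠a[slow]=11 write a[9]=13 → slow++,fast++

slow=9, fast=15, prefix=[2, 4, 5, 6, 7, 8, 10, 11, 13]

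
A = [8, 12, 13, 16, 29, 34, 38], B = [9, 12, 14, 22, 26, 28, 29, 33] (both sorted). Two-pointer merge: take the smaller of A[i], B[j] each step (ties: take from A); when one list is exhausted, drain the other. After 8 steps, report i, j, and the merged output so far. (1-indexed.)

i=5, j=5, merged so far=[8, 9, 12, 12, 13, 14, 16, 22]

i=1 j=1: A[i]=8<=B[j]=9 take 8, i++
i=2 j=1: A[i]=12>B[j]=9 take 9, j++
i=2 j=2: A[i]=12<=B[j]=12 take 12, i++
i=3 j=2: A[i]=13>B[j]=12 take 12, j++
i=3 j=3: A[i]=13<=B[j]=14 take 13, i++
i=4 j=3: A[i]=16>B[j]=14 take 14, j++
i=4 j=4: A[i]=16<=B[j]=22 take 16, i++
i=5 j=4: A[i]=29>B[j]=22 take 22, j++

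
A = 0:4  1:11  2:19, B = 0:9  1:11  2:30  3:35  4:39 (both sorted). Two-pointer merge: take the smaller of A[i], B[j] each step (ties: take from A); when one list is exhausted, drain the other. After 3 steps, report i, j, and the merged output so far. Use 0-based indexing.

i=0 j=0: A[i]=4<=B[j]=9 take 4, i++
i=1 j=0: A[i]=11>B[j]=9 take 9, j++
i=1 j=1: A[i]=11<=B[j]=11 take 11, i++

i=2, j=1, merged so far=[4, 9, 11]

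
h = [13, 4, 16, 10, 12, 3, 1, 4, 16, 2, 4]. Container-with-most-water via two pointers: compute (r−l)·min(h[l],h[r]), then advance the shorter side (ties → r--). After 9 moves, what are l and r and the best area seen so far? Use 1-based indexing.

l=3, r=4, best area=104

l=1 r=11: min(13,4)*10=40 best=40 *, r--
l=1 r=10: min(13,2)*9=18 best=40, r--
l=1 r=9: min(13,16)*8=104 best=104 *, l++
l=2 r=9: min(4,16)*7=28 best=104, l++
l=3 r=9: min(16,16)*6=96 best=104, r--
l=3 r=8: min(16,4)*5=20 best=104, r--
l=3 r=7: min(16,1)*4=4 best=104, r--
l=3 r=6: min(16,3)*3=9 best=104, r--
l=3 r=5: min(16,12)*2=24 best=104, r--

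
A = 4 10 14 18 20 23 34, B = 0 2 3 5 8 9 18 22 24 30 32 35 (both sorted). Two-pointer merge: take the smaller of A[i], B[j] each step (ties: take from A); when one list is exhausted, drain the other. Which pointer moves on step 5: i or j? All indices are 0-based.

j

i=0 j=0: A[i]=4>B[j]=0 take 0, j++
i=0 j=1: A[i]=4>B[j]=2 take 2, j++
i=0 j=2: A[i]=4>B[j]=3 take 3, j++
i=0 j=3: A[i]=4<=B[j]=5 take 4, i++
i=1 j=3: A[i]=10>B[j]=5 take 5, j++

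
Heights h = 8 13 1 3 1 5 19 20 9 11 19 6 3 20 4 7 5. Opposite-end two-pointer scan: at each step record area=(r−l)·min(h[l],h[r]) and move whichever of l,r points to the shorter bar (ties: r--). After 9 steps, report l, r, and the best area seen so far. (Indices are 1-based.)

l=7, r=14, best area=156

l=1 r=17: min(8,5)*16=80 best=80 *, r--
l=1 r=16: min(8,7)*15=105 best=105 *, r--
l=1 r=15: min(8,4)*14=56 best=105, r--
l=1 r=14: min(8,20)*13=104 best=105, l++
l=2 r=14: min(13,20)*12=156 best=156 *, l++
l=3 r=14: min(1,20)*11=11 best=156, l++
l=4 r=14: min(3,20)*10=30 best=156, l++
l=5 r=14: min(1,20)*9=9 best=156, l++
l=6 r=14: min(5,20)*8=40 best=156, l++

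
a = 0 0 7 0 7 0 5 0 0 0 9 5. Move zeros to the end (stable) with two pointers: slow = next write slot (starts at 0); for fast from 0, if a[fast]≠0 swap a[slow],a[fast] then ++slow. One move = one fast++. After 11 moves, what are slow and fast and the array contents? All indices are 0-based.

(s=0,f=0) a[fast]=0 → fast++
(s=0,f=1) a[fast]=0 → fast++
(s=0,f=2) a[fast]=7≠0 swap→a[0]=7 → slow++,fast++
(s=1,f=3) a[fast]=0 → fast++
(s=1,f=4) a[fast]=7≠0 swap→a[1]=7 → slow++,fast++
(s=2,f=5) a[fast]=0 → fast++
(s=2,f=6) a[fast]=5≠0 swap→a[2]=5 → slow++,fast++
(s=3,f=7) a[fast]=0 → fast++
(s=3,f=8) a[fast]=0 → fast++
(s=3,f=9) a[fast]=0 → fast++
(s=3,f=10) a[fast]=9≠0 swap→a[3]=9 → slow++,fast++

slow=4, fast=11, a=[7, 7, 5, 9, 0, 0, 0, 0, 0, 0, 0, 5]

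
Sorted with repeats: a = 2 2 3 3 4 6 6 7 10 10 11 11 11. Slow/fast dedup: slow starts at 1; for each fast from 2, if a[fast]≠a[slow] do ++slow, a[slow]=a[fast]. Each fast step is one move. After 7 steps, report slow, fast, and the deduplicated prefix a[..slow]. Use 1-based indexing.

slow=5, fast=9, prefix=[2, 3, 4, 6, 7]

slow=1 fast=2: a[fast]=2=a[slow] dup, fast++
slow=1 fast=3: a[fast]=3≠a[slow]=2 write a[2]=3, slow++,fast++
slow=2 fast=4: a[fast]=3=a[slow] dup, fast++
slow=2 fast=5: a[fast]=4≠a[slow]=3 write a[3]=4, slow++,fast++
slow=3 fast=6: a[fast]=6≠a[slow]=4 write a[4]=6, slow++,fast++
slow=4 fast=7: a[fast]=6=a[slow] dup, fast++
slow=4 fast=8: a[fast]=7≠a[slow]=6 write a[5]=7, slow++,fast++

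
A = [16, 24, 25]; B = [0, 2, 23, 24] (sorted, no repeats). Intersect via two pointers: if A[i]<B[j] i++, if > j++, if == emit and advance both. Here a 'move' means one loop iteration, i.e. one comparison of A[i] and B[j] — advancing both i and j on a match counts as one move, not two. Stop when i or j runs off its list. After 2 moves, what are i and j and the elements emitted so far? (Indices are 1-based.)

i=1 j=1: 16>0, j++
i=1 j=2: 16>2, j++

i=1, j=3, emitted=[]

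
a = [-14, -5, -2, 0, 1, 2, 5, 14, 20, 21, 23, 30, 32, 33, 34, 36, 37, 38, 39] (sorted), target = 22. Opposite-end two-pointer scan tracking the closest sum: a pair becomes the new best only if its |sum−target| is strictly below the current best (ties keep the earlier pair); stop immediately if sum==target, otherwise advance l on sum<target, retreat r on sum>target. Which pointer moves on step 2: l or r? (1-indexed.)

r

l=1 r=19: -14+39=25 d=3 *, r--
l=1 r=18: -14+38=24 d=2 *, r--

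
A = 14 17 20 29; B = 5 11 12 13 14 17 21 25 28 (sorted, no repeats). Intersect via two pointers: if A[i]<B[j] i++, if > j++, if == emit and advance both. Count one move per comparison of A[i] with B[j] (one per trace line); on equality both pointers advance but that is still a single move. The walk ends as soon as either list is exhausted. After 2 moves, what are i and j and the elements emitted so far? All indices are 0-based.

[i=0,j=0] 14>5 → j++
[i=0,j=1] 14>11 → j++

i=0, j=2, emitted=[]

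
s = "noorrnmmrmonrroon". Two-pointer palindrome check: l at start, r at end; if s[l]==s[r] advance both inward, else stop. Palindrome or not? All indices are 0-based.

not a palindrome (mismatch at 6,10)

[0,16] 'n'=='n' → l++,r--
[1,15] 'o'=='o' → l++,r--
[2,14] 'o'=='o' → l++,r--
[3,13] 'r'=='r' → l++,r--
[4,12] 'r'=='r' → l++,r--
[5,11] 'n'=='n' → l++,r--
[6,10] 'm'!='o' → stop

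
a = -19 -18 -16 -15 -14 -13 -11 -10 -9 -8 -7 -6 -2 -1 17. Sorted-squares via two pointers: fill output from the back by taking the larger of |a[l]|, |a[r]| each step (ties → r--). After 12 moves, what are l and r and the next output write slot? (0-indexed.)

[0,14] |-19|>|17| out[14]=361 → l++
[1,14] |-18|>|17| out[13]=324 → l++
[2,14] |-16|<=|17| out[12]=289 → r--
[2,13] |-16|>|-1| out[11]=256 → l++
[3,13] |-15|>|-1| out[10]=225 → l++
[4,13] |-14|>|-1| out[9]=196 → l++
[5,13] |-13|>|-1| out[8]=169 → l++
[6,13] |-11|>|-1| out[7]=121 → l++
[7,13] |-10|>|-1| out[6]=100 → l++
[8,13] |-9|>|-1| out[5]=81 → l++
[9,13] |-8|>|-1| out[4]=64 → l++
[10,13] |-7|>|-1| out[3]=49 → l++

l=11, r=13, next write slot=2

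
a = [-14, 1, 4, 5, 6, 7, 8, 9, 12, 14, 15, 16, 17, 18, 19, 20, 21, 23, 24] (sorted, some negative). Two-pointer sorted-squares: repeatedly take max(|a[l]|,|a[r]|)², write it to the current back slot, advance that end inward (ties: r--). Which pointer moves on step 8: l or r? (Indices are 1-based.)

[1,19] |-14|<=|24| out[19]=576 → r--
[1,18] |-14|<=|23| out[18]=529 → r--
[1,17] |-14|<=|21| out[17]=441 → r--
[1,16] |-14|<=|20| out[16]=400 → r--
[1,15] |-14|<=|19| out[15]=361 → r--
[1,14] |-14|<=|18| out[14]=324 → r--
[1,13] |-14|<=|17| out[13]=289 → r--
[1,12] |-14|<=|16| out[12]=256 → r--

r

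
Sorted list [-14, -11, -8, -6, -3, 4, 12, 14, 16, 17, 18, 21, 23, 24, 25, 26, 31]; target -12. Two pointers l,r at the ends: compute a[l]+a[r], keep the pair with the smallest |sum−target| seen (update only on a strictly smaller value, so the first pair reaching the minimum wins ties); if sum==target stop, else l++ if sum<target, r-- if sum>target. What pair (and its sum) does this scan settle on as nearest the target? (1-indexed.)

[1,17] -14+31=17 d=29 * → r--
[1,16] -14+26=12 d=24 * → r--
[1,15] -14+25=11 d=23 * → r--
[1,14] -14+24=10 d=22 * → r--
[1,13] -14+23=9 d=21 * → r--
[1,12] -14+21=7 d=19 * → r--
[1,11] -14+18=4 d=16 * → r--
[1,10] -14+17=3 d=15 * → r--
[1,9] -14+16=2 d=14 * → r--
[1,8] -14+14=0 d=12 * → r--
[1,7] -14+12=-2 d=10 * → r--
[1,6] -14+4=-10 d=2 * → r--
[1,5] -14+-3=-17 d=5 → l++
[2,5] -11+-3=-14 d=2 → l++
[3,5] -8+-3=-11 d=1 * → r--
[3,4] -8+-6=-14 d=2 → l++

pair (-8, -3) with sum -11 (|Δ|=1)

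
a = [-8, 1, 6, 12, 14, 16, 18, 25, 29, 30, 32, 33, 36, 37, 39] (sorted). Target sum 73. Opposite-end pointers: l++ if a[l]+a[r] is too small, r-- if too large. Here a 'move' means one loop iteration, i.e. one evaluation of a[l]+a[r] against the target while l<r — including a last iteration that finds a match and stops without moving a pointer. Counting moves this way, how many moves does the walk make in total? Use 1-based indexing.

14 moves

l=1 r=15: -8+39=31 <73, l++
l=2 r=15: 1+39=40 <73, l++
l=3 r=15: 6+39=45 <73, l++
l=4 r=15: 12+39=51 <73, l++
l=5 r=15: 14+39=53 <73, l++
l=6 r=15: 16+39=55 <73, l++
l=7 r=15: 18+39=57 <73, l++
l=8 r=15: 25+39=64 <73, l++
l=9 r=15: 29+39=68 <73, l++
l=10 r=15: 30+39=69 <73, l++
l=11 r=15: 32+39=71 <73, l++
l=12 r=15: 33+39=72 <73, l++
l=13 r=15: 36+39=75 >73, r--
l=13 r=14: 36+37=73, found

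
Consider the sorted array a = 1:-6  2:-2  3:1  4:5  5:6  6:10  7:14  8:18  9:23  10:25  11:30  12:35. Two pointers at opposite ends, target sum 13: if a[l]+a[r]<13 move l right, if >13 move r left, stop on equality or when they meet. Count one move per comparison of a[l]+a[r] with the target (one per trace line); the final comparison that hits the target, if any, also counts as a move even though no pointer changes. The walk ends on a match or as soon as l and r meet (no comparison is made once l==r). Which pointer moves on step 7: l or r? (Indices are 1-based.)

l

[1,12] -6+35=29 >13 → r--
[1,11] -6+30=24 >13 → r--
[1,10] -6+25=19 >13 → r--
[1,9] -6+23=17 >13 → r--
[1,8] -6+18=12 <13 → l++
[2,8] -2+18=16 >13 → r--
[2,7] -2+14=12 <13 → l++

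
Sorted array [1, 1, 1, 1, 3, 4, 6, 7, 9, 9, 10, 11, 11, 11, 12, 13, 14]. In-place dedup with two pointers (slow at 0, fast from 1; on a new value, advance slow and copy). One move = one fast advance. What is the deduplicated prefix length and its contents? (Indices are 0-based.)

slow=0 fast=1: a[fast]=1=a[slow] dup, fast++
slow=0 fast=2: a[fast]=1=a[slow] dup, fast++
slow=0 fast=3: a[fast]=1=a[slow] dup, fast++
slow=0 fast=4: a[fast]=3≠a[slow]=1 write a[1]=3, slow++,fast++
slow=1 fast=5: a[fast]=4≠a[slow]=3 write a[2]=4, slow++,fast++
slow=2 fast=6: a[fast]=6≠a[slow]=4 write a[3]=6, slow++,fast++
slow=3 fast=7: a[fast]=7≠a[slow]=6 write a[4]=7, slow++,fast++
slow=4 fast=8: a[fast]=9≠a[slow]=7 write a[5]=9, slow++,fast++
slow=5 fast=9: a[fast]=9=a[slow] dup, fast++
slow=5 fast=10: a[fast]=10≠a[slow]=9 write a[6]=10, slow++,fast++
slow=6 fast=11: a[fast]=11≠a[slow]=10 write a[7]=11, slow++,fast++
slow=7 fast=12: a[fast]=11=a[slow] dup, fast++
slow=7 fast=13: a[fast]=11=a[slow] dup, fast++
slow=7 fast=14: a[fast]=12≠a[slow]=11 write a[8]=12, slow++,fast++
slow=8 fast=15: a[fast]=13≠a[slow]=12 write a[9]=13, slow++,fast++
slow=9 fast=16: a[fast]=14≠a[slow]=13 write a[10]=14, slow++,fast++

length 11; prefix = [1, 3, 4, 6, 7, 9, 10, 11, 12, 13, 14]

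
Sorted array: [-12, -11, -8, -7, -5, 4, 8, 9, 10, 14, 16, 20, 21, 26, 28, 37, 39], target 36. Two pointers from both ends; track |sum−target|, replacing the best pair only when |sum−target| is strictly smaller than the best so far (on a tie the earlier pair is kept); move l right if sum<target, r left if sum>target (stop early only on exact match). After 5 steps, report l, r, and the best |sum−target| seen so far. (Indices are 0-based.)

[0,16] -12+39=27 d=9 * → l++
[1,16] -11+39=28 d=8 * → l++
[2,16] -8+39=31 d=5 * → l++
[3,16] -7+39=32 d=4 * → l++
[4,16] -5+39=34 d=2 * → l++

l=5, r=16, best |Δ|=2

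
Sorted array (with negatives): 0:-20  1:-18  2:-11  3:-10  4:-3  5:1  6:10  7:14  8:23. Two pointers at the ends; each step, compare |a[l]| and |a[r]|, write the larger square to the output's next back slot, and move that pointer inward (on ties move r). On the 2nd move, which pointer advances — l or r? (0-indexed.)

[0,8] |-20|<=|23| out[8]=529 → r--
[0,7] |-20|>|14| out[7]=400 → l++

l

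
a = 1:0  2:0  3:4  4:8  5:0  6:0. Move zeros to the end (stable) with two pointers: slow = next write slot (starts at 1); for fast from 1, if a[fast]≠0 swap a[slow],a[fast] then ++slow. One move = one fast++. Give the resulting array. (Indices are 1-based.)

[4, 8, 0, 0, 0, 0]

(s=1,f=1) a[fast]=0 → fast++
(s=1,f=2) a[fast]=0 → fast++
(s=1,f=3) a[fast]=4≠0 swap→a[1]=4 → slow++,fast++
(s=2,f=4) a[fast]=8≠0 swap→a[2]=8 → slow++,fast++
(s=3,f=5) a[fast]=0 → fast++
(s=3,f=6) a[fast]=0 → fast++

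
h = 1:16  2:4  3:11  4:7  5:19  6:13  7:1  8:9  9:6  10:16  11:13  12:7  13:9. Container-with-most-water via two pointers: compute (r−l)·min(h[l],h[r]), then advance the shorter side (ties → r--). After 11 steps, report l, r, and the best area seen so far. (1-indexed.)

l=1 r=13: min(16,9)*12=108 best=108 *, r--
l=1 r=12: min(16,7)*11=77 best=108, r--
l=1 r=11: min(16,13)*10=130 best=130 *, r--
l=1 r=10: min(16,16)*9=144 best=144 *, r--
l=1 r=9: min(16,6)*8=48 best=144, r--
l=1 r=8: min(16,9)*7=63 best=144, r--
l=1 r=7: min(16,1)*6=6 best=144, r--
l=1 r=6: min(16,13)*5=65 best=144, r--
l=1 r=5: min(16,19)*4=64 best=144, l++
l=2 r=5: min(4,19)*3=12 best=144, l++
l=3 r=5: min(11,19)*2=22 best=144, l++

l=4, r=5, best area=144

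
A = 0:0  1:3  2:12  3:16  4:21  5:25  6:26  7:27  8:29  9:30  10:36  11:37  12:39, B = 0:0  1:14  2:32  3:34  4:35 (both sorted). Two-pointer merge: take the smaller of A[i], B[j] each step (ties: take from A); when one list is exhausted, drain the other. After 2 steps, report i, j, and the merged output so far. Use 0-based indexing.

i=1, j=1, merged so far=[0, 0]

[i=0,j=0] A[i]=0<=B[j]=0 take 0 → i++
[i=1,j=0] A[i]=3>B[j]=0 take 0 → j++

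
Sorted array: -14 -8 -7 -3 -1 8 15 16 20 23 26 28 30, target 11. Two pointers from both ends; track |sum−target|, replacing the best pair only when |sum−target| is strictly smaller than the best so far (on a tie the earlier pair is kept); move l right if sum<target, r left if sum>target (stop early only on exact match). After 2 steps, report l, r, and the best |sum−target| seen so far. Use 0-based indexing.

[0,12] -14+30=16 d=5 * → r--
[0,11] -14+28=14 d=3 * → r--

l=0, r=10, best |Δ|=3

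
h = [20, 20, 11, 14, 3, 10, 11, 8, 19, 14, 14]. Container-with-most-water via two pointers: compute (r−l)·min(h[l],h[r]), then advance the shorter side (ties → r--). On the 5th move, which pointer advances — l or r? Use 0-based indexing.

[0,10] min(20,14)*10=140 best=140 * → r--
[0,9] min(20,14)*9=126 best=140 → r--
[0,8] min(20,19)*8=152 best=152 * → r--
[0,7] min(20,8)*7=56 best=152 → r--
[0,6] min(20,11)*6=66 best=152 → r--

r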